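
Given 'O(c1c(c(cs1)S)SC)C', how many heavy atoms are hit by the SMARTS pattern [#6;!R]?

The query [#6;!R] means: carbon not in any ring.
Check the 10 heavy atoms by environment: 1× s (aromatic, in 5-ring) → no; 4× c (aromatic, in 5-ring) → no; 2× S (acyclic) → no; 2× C (acyclic) → match; 1× O (acyclic) → no.
That gives 2 matching atoms.

2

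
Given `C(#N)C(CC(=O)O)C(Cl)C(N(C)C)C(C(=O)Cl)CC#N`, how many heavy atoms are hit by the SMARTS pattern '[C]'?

12

The query [C] means: uppercase C matches aliphatic (non-aromatic) carbon only.
Check the 20 heavy atoms by environment: 12× C → match; 3× N → no; 3× O → no; 2× Cl → no.
That gives 12 matching atoms.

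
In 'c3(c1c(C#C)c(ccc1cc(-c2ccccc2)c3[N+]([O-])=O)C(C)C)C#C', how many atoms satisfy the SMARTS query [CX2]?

4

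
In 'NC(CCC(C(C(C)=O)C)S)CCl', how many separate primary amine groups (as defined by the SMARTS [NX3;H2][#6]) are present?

1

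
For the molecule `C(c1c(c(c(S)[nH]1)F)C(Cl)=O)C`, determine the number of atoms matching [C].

The query [C] means: uppercase C matches aliphatic (non-aromatic) carbon only.
Check the 12 heavy atoms by environment: 1× n (aromatic) → no; 4× c (aromatic) → no; 1× F → no; 1× S → no; 3× C → match; 1× O → no; 1× Cl → no.
That gives 3 matching atoms.

3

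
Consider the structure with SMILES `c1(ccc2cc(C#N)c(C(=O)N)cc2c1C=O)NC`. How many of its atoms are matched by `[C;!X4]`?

3

Check the 19 heavy atoms by environment: 10× c (aromatic, X3) → no; 2× C (X3) → match; 2× O (X1) → no; 2× N (X3) → no; 1× C (X2) → match; 1× N (X1) → no; 1× C (X4) → no.
Summing the matching environments: 2 + 1 = 3 matching atoms.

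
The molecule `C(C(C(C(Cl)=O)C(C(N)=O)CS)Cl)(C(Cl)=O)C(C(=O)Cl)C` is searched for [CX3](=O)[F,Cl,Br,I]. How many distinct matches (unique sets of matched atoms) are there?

3

[CX3](=O)[F,Cl,Br,I] is the SMARTS for an acyl halide: a carbonyl carbon bonded to a halogen.
The molecule carries 3 separate instances of an acyl chloride (-C(=O)Cl) meeting every constraint; each maps to a distinct set of atoms, giving 3 matches.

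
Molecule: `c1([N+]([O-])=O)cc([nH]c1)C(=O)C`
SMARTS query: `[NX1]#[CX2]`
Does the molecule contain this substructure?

The pattern [NX1]#[CX2] describes a nitrogen triple-bonded to a two-connected carbon — a nitrile.
The closest candidate here is a nitro group (-[N+](=O)[O-]), but there is no C#N triple bond. No other fragment satisfies the full query, so there is no match.

No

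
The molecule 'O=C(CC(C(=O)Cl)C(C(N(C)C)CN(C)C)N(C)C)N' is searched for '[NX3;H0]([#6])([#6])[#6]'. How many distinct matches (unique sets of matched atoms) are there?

3

[NX3;H0]([#6])([#6])[#6] is the SMARTS for a tertiary amine: a trivalent nitrogen with no H, bonded to three carbons.
The molecule carries 3 separate instances of a dimethylamino group (-N(CH3)2) meeting every constraint; each maps to a distinct set of atoms, giving 3 matches.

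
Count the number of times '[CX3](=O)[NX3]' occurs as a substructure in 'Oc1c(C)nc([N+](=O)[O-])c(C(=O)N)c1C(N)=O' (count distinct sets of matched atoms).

2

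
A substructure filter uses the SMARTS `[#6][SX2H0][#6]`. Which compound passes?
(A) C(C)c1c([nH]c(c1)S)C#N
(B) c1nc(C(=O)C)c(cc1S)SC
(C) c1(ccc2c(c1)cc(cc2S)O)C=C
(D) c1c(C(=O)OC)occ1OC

B

[#6][SX2H0][#6] describes an aliphatic sulfur bridging two carbons with no H on the sulfur (a thioether).
(A) has a thiol (-SH) but the sulfur has H1, not H0 bridging two carbons.
(B) contains a methylthio ether (-SCH3), which satisfies every atom and bond constraint.
(C) has a thiol (-SH) but the sulfur has H1, not H0 bridging two carbons.
(D) has a methoxy ether (-OCH3) but the bridging atom is O, not S.
So the answer is (B).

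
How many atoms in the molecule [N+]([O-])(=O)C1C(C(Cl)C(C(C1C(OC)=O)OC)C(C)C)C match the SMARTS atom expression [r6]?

6

The query [r6] means: r6 matches atoms in a six-membered ring.
Check the 20 heavy atoms by environment: 6× C (in 6-ring) → match; 7× C (acyclic) → no; 1× Cl (acyclic) → no; 1× N (charge +1, acyclic) → no; 1× O (charge -1, acyclic) → no; 4× O (acyclic) → no.
That gives 6 matching atoms.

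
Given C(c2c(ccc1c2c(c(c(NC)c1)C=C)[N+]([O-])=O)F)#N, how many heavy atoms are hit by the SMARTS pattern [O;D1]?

2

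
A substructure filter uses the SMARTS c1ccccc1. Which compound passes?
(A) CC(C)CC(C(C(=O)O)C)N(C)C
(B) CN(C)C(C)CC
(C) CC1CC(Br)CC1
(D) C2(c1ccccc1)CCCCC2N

c1ccccc1 describes six aromatic carbons in a ring (a benzene ring).
(A) has a methyl group (-CH3) but no six-membered all-carbon aromatic ring is present.
(B) has a methyl group (-CH3) but no six-membered all-carbon aromatic ring is present.
(C) has a methyl group (-CH3) but no six-membered all-carbon aromatic ring is present.
(D) contains a phenyl ring, which satisfies every atom and bond constraint.
So the answer is (D).

D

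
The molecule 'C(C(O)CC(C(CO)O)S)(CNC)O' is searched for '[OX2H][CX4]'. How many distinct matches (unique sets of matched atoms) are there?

4

[OX2H][CX4] is the SMARTS for an aliphatic alcohol: a hydroxyl oxygen bound to an sp3 (X4) carbon.
The molecule carries 4 separate instances of a hydroxyl group (-OH) meeting every constraint; each maps to a distinct set of atoms, giving 4 matches.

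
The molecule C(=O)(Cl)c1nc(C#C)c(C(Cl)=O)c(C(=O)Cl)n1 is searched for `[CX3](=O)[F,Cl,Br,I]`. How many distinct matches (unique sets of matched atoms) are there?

[CX3](=O)[F,Cl,Br,I] is the SMARTS for an acyl halide: a carbonyl carbon bonded to a halogen.
The molecule carries 3 separate instances of an acyl chloride (-C(=O)Cl) meeting every constraint; each maps to a distinct set of atoms, giving 3 matches.

3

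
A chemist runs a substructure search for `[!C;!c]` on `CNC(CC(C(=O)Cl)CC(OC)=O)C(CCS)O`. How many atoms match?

7

The query [!C;!c] means: neither aliphatic nor aromatic carbon — same as [!#6].
Check the 18 heavy atoms by environment: 11× C → no; 4× O → match; 1× N → match; 1× S → match; 1× Cl → match.
Summing the matching environments: 4 + 1 + 1 + 1 = 7 matching atoms.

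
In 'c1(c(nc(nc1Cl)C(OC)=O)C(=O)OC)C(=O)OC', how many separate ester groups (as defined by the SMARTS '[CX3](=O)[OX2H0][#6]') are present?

3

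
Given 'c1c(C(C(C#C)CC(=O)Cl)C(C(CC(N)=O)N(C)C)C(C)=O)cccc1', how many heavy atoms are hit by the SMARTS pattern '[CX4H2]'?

2

The query [CX4H2] means: sp3 carbon (X4) with exactly two hydrogens.
Check the 26 heavy atoms by environment: 2× C (H2, X4) → match; 4× C (H1, X4) → no; 3× C (H0, X3) → no; 3× O (H0, X1) → no; 3× C (H3, X4) → no; 1× C (H0, X2) → no; 1× C (H1, X2) → no; 1× N (H2, X3) → no; 1× Cl (H0, X1) → no; 1× N (H0, X3) → no; 1× c (aromatic, H0, X3) → no; 5× c (aromatic, H1, X3) → no.
That gives 2 matching atoms.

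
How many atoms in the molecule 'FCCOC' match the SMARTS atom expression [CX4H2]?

2

The query [CX4H2] means: sp3 carbon (X4) with exactly two hydrogens.
Check the 5 heavy atoms by environment: 2× C (H2, X4) → match; 1× F (H0, X1) → no; 1× O (H0, X2) → no; 1× C (H3, X4) → no.
That gives 2 matching atoms.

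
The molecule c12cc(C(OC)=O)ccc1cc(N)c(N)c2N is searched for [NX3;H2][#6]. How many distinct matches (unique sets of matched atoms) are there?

3

[NX3;H2][#6] is the SMARTS for a primary amine: a trivalent nitrogen with two H attached to carbon.
The molecule carries 3 separate instances of a primary amino group (-NH2) meeting every constraint; each maps to a distinct set of atoms, giving 3 matches.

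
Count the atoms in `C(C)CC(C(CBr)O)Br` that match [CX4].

6

The query [CX4] means: C with X4: aliphatic carbon with exactly 4 total connections (bonds + H).
Check the 9 heavy atoms by environment: 6× C (X4) → match; 1× O (X2) → no; 2× Br (X1) → no.
That gives 6 matching atoms.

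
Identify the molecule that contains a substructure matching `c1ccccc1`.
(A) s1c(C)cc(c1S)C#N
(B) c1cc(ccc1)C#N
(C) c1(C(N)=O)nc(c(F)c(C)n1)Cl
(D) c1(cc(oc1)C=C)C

c1ccccc1 describes six aromatic carbons in a ring (a benzene ring).
(A) has a methyl group (-CH3) but no six-membered all-carbon aromatic ring is present.
(B) contains the required atom environment, so the pattern matches.
(C) has a methyl group (-CH3) but no six-membered all-carbon aromatic ring is present.
(D) has a methyl group (-CH3) but no six-membered all-carbon aromatic ring is present.
So the answer is (B).

B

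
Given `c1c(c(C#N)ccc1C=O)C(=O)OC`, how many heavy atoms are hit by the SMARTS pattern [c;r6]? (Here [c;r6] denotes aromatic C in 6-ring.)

6

The query [c;r6] means: aromatic carbon that belongs to a six-membered ring.
Check the 14 heavy atoms by environment: 6× c (aromatic, in 6-ring) → match; 4× C (acyclic) → no; 1× N (acyclic) → no; 3× O (acyclic) → no.
That gives 6 matching atoms.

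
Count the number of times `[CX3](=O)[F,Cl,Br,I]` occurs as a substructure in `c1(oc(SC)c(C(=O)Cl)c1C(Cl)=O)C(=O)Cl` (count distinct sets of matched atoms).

3

[CX3](=O)[F,Cl,Br,I] is the SMARTS for an acyl halide: a carbonyl carbon bonded to a halogen.
The molecule carries 3 separate instances of an acyl chloride (-C(=O)Cl) meeting every constraint; each maps to a distinct set of atoms, giving 3 matches.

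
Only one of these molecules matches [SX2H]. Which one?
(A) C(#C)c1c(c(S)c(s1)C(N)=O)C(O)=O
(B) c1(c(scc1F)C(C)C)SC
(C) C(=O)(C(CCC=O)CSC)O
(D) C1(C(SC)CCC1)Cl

A

[SX2H] describes an aliphatic sulfur with two connections, one being H (a thiol).
(A) contains a thiol (-SH), which satisfies every atom and bond constraint.
(B) has a methylthio ether (-SCH3) but the sulfur has H0 (bonded to two carbons), not H1.
(C) has a methylthio ether (-SCH3) but the sulfur has H0 (bonded to two carbons), not H1.
(D) has a methylthio ether (-SCH3) but the sulfur has H0 (bonded to two carbons), not H1.
So the answer is (A).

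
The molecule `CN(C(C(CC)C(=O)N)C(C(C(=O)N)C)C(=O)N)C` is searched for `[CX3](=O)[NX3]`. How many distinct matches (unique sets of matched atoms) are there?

[CX3](=O)[NX3] is the SMARTS for an amide: a carbonyl carbon bonded to a trivalent nitrogen.
The molecule carries 3 separate instances of a primary amide (-C(=O)NH2) meeting every constraint; each maps to a distinct set of atoms, giving 3 matches.

3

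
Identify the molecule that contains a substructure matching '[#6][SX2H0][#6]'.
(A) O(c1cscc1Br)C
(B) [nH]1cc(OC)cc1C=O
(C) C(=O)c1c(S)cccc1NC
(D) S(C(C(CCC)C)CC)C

[#6][SX2H0][#6] describes an aliphatic sulfur bridging two carbons with no H on the sulfur (a thioether).
(A) has a methoxy ether (-OCH3) but the bridging atom is O, not S.
(B) has a methoxy ether (-OCH3) but the bridging atom is O, not S.
(C) has a thiol (-SH) but the sulfur has H1, not H0 bridging two carbons.
(D) contains a methylthio ether (-SCH3), which satisfies every atom and bond constraint.
So the answer is (D).

D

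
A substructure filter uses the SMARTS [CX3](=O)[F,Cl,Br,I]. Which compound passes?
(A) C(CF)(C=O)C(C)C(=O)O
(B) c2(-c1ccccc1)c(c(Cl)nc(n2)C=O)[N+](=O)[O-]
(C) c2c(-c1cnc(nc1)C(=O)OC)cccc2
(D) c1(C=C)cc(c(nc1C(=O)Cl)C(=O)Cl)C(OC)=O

[CX3](=O)[F,Cl,Br,I] describes a carbonyl carbon bonded to a halogen (an acyl halide).
(A) has a carboxylic acid group (-C(=O)OH) but the carbonyl is bonded to -OH, not to a halogen.
(B) has a chloro substituent but the Cl is not on a carbonyl carbon.
(C) has a methyl-ester group (-C(=O)OCH3) but the carbonyl is bonded to -O-C, not to a halogen.
(D) contains an acyl chloride (-C(=O)Cl), which satisfies every atom and bond constraint.
So the answer is (D).

D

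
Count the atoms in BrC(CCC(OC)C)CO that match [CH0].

0

The query [CH0] means: aliphatic carbon with no attached hydrogen.
Check the 10 heavy atoms by environment: 3× C (H2) → no; 2× C (H1) → no; 2× C (H3) → no; 1× Br (H0) → no; 1× O (H0) → no; 1× O (H1) → no.
No environment satisfies the query, so 0 matching atoms.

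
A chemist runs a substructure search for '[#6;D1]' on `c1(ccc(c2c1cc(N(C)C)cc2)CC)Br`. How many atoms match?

3

Check the 16 heavy atoms by environment: 5× c (aromatic, D3) → no; 5× c (aromatic, D2) → no; 1× N (D3) → no; 3× C (D1) → match; 1× Br (D1) → no; 1× C (D2) → no.
That gives 3 matching atoms.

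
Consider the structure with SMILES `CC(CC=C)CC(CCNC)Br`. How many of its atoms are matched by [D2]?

The query [D2] means: atom with exactly two heavy-atom neighbours.
Check the 12 heavy atoms by environment: 5× C (D2) → match; 2× C (D3) → no; 3× C (D1) → no; 1× Br (D1) → no; 1× N (D2) → match.
Summing the matching environments: 5 + 1 = 6 matching atoms.

6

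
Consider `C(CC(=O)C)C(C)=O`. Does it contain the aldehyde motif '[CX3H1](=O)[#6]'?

The pattern [CX3H1](=O)[#6] describes an sp2 carbon with one H, double-bonded to O and single-bonded to carbon — an aldehyde.
The closest candidate here is an acetyl/ketone group (-C(=O)CH3), but the carbonyl carbon has H0 (two carbon neighbours), not H1. No other fragment satisfies the full query, so there is no match.

No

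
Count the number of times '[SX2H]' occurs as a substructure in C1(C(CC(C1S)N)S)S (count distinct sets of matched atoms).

[SX2H] is the SMARTS for a thiol: an aliphatic sulfur with two connections, one being H.
The molecule carries 3 separate instances of a thiol (-SH) meeting every constraint; each maps to a distinct set of atoms, giving 3 matches.

3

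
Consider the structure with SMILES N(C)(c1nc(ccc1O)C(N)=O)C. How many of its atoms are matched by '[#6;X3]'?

The query [#6;X3] means: any carbon (aromatic or not) with three total connections.
Check the 13 heavy atoms by environment: 1× n (aromatic, X2) → no; 5× c (aromatic, X3) → match; 1× C (X3) → match; 1× O (X1) → no; 2× N (X3) → no; 1× O (X2) → no; 2× C (X4) → no.
Summing the matching environments: 5 + 1 = 6 matching atoms.

6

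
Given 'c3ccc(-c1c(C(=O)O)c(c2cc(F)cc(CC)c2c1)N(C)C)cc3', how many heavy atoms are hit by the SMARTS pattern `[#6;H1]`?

8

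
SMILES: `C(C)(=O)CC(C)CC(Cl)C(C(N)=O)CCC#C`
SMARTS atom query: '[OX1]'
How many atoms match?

2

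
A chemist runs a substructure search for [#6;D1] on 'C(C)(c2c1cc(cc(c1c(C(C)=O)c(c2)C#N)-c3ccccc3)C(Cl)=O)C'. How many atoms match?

Check the 27 heavy atoms by environment: 8× c (aromatic, D3) → no; 8× c (aromatic, D2) → no; 3× C (D3) → no; 2× O (D1) → no; 1× Cl (D1) → no; 3× C (D1) → match; 1× C (D2) → no; 1× N (D1) → no.
That gives 3 matching atoms.

3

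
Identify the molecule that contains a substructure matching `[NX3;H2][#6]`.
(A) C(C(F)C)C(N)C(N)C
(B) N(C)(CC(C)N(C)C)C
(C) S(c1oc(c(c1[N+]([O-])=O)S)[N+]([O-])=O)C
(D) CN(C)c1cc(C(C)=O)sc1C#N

[NX3;H2][#6] describes a trivalent nitrogen with two H attached to carbon (a primary amine).
(A) contains a primary amino group (-NH2), which satisfies every atom and bond constraint.
(B) has a dimethylamino group (-N(CH3)2) but the nitrogen has H0, not H2.
(C) has a nitro group (-[N+](=O)[O-]) but the nitrogen is [N+] with no H, not NX3H2.
(D) has a dimethylamino group (-N(CH3)2) but the nitrogen has H0, not H2.
So the answer is (A).

A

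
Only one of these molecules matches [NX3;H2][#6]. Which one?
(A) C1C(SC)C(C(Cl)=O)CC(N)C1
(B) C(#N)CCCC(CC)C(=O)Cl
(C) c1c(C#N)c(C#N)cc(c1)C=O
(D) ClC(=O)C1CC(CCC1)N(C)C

[NX3;H2][#6] describes a trivalent nitrogen with two H attached to carbon (a primary amine).
(A) contains a primary amino group (-NH2), which satisfies every atom and bond constraint.
(B) has a nitrile (-C#N) but the nitrogen is NX1 (triple-bonded), not NX3 with two H.
(C) has a nitrile (-C#N) but the nitrogen is NX1 (triple-bonded), not NX3 with two H.
(D) has a dimethylamino group (-N(CH3)2) but the nitrogen has H0, not H2.
So the answer is (A).

A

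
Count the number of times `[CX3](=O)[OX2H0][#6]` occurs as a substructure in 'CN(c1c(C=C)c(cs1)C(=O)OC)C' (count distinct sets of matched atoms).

[CX3](=O)[OX2H0][#6] is the SMARTS for an ester: a carbonyl carbon bonded to an oxygen that is itself bonded to carbon (no H on that O).
Exactly one fragment in the molecule meets all constraints, giving 1 match.

1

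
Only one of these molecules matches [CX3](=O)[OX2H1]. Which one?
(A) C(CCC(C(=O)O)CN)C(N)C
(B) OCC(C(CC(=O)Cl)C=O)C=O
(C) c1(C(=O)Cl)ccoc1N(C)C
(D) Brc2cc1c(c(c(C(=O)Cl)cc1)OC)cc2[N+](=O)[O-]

[CX3](=O)[OX2H1] describes an sp2 carbon double-bonded to O and single-bonded to an -OH oxygen (a carboxylic acid).
(A) contains a carboxylic acid group (-C(=O)OH), which satisfies every atom and bond constraint.
(B) has an aldehyde (-CHO) but there is no singly-bonded oxygen on the carbonyl carbon.
(C) has an acyl chloride (-C(=O)Cl) but the carbonyl is bonded to Cl, not to an -OH oxygen.
(D) has an acyl chloride (-C(=O)Cl) but the carbonyl is bonded to Cl, not to an -OH oxygen.
So the answer is (A).

A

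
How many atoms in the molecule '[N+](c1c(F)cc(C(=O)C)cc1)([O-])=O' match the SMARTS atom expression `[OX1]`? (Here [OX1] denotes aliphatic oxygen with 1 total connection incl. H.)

3

Check the 13 heavy atoms by environment: 6× c (aromatic, X3) → no; 1× C (X3) → no; 2× O (X1) → match; 1× C (X4) → no; 1× F (X1) → no; 1× N (charge +1, X3) → no; 1× O (charge -1, X1) → match.
Summing the matching environments: 2 + 1 = 3 matching atoms.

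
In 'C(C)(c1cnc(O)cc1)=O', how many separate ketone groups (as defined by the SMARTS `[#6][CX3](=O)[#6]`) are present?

[#6][CX3](=O)[#6] is the SMARTS for a ketone: a carbonyl carbon (no H) flanked by two carbons.
Exactly one fragment in the molecule meets all constraints, giving 1 match.

1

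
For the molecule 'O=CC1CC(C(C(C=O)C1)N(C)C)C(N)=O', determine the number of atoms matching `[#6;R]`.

6

Check the 16 heavy atoms by environment: 6× C (in 6-ring) → match; 2× N (acyclic) → no; 5× C (acyclic) → no; 3× O (acyclic) → no.
That gives 6 matching atoms.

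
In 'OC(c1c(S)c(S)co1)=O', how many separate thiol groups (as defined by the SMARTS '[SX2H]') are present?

2

[SX2H] is the SMARTS for a thiol: an aliphatic sulfur with two connections, one being H.
The molecule carries 2 separate instances of a thiol (-SH) meeting every constraint; each maps to a distinct set of atoms, giving 2 matches.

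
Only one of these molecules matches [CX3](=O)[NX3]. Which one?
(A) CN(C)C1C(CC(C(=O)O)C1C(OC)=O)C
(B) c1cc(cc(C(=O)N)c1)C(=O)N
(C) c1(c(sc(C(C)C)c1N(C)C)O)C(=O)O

[CX3](=O)[NX3] describes a carbonyl carbon bonded to a trivalent nitrogen (an amide).
(A) has a carboxylic acid group (-C(=O)OH) but the carbonyl is bonded to O, not to an NX3 nitrogen.
(B) contains a primary amide (-C(=O)NH2), which satisfies every atom and bond constraint.
(C) has a carboxylic acid group (-C(=O)OH) but the carbonyl is bonded to O, not to an NX3 nitrogen.
So the answer is (B).

B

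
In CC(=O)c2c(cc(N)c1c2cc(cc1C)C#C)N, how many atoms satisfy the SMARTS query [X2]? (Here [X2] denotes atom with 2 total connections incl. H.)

Check the 18 heavy atoms by environment: 10× c (aromatic, X3) → no; 2× C (X2) → match; 2× N (X3) → no; 1× C (X3) → no; 1× O (X1) → no; 2× C (X4) → no.
That gives 2 matching atoms.

2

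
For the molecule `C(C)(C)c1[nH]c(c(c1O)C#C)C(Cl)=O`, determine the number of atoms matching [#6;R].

4

The query [#6;R] means: carbon that is part of a ring.
Check the 14 heavy atoms by environment: 1× n (aromatic, in 5-ring) → no; 4× c (aromatic, in 5-ring) → match; 6× C (acyclic) → no; 2× O (acyclic) → no; 1× Cl (acyclic) → no.
That gives 4 matching atoms.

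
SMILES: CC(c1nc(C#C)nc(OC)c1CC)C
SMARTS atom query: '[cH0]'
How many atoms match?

The query [cH0] means: aromatic carbon with no attached hydrogen (substituted or ring-fusion).
Check the 15 heavy atoms by environment: 2× n (aromatic, H0) → no; 4× c (aromatic, H0) → match; 1× C (H2) → no; 4× C (H3) → no; 2× C (H1) → no; 1× C (H0) → no; 1× O (H0) → no.
That gives 4 matching atoms.

4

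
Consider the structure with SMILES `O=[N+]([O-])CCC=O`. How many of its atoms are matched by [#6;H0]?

0

Check the 7 heavy atoms by environment: 2× C (H2) → no; 1× C (H1) → no; 2× O (H0) → no; 1× N (charge +1, H0) → no; 1× O (charge -1, H0) → no.
No environment satisfies the query, so 0 matching atoms.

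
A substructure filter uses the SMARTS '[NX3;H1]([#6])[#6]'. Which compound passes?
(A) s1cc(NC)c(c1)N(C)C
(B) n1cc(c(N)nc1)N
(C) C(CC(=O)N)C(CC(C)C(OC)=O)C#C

[NX3;H1]([#6])[#6] describes a trivalent nitrogen with one H, bonded to two carbons (a secondary amine).
(A) contains an N-methylamino group (-NHCH3), which satisfies every atom and bond constraint.
(B) has a primary amino group (-NH2) but the nitrogen has H2 and only one carbon neighbour.
(C) has a primary amide (-C(=O)NH2) but the -C(=O)NH2 nitrogen has H2, not H1.
So the answer is (A).

A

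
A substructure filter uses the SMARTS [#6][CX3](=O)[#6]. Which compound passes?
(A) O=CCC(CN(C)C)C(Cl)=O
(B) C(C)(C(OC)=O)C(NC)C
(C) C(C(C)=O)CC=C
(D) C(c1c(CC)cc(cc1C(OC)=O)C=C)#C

C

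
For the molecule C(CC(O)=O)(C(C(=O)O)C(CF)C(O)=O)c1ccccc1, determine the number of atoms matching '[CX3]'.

3

The query [CX3] means: C with X3: aliphatic carbon with exactly 3 total connections.
Check the 21 heavy atoms by environment: 5× C (X4) → no; 3× C (X3) → match; 3× O (X1) → no; 3× O (X2) → no; 1× F (X1) → no; 6× c (aromatic, X3) → no.
That gives 3 matching atoms.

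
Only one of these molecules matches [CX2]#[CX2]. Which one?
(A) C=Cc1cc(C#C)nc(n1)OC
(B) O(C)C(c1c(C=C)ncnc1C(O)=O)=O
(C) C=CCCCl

A

[CX2]#[CX2] describes a carbon-carbon triple bond (an alkyne).
(A) contains an ethynyl group (-C#CH), which satisfies every atom and bond constraint.
(B) has a vinyl group (-CH=CH2) but the C=C is a double bond; both carbons are CX3, not CX2.
(C) has a vinyl group (-CH=CH2) but the C=C is a double bond; both carbons are CX3, not CX2.
So the answer is (A).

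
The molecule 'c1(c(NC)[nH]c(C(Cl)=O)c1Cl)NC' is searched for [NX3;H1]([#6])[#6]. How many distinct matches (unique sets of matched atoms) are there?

2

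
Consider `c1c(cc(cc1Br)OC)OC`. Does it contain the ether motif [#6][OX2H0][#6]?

The pattern [#6][OX2H0][#6] describes an aliphatic oxygen bridging two carbons with no H on the oxygen — an ether.
The molecule carries a methoxy ether (-OCH3), whose atoms satisfy every constraint of the query, so the pattern matches.

Yes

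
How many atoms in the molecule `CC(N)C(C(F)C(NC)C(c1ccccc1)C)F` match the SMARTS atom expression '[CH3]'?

3

The query [CH3] means: aliphatic carbon with exactly three hydrogens.
Check the 18 heavy atoms by environment: 3× C (H3) → match; 5× C (H1) → no; 1× c (aromatic, H0) → no; 5× c (aromatic, H1) → no; 1× N (H2) → no; 2× F (H0) → no; 1× N (H1) → no.
That gives 3 matching atoms.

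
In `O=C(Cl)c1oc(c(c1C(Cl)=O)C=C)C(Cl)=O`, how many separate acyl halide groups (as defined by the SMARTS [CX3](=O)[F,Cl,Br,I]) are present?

3

[CX3](=O)[F,Cl,Br,I] is the SMARTS for an acyl halide: a carbonyl carbon bonded to a halogen.
The molecule carries 3 separate instances of an acyl chloride (-C(=O)Cl) meeting every constraint; each maps to a distinct set of atoms, giving 3 matches.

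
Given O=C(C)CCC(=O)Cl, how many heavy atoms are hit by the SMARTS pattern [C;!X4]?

2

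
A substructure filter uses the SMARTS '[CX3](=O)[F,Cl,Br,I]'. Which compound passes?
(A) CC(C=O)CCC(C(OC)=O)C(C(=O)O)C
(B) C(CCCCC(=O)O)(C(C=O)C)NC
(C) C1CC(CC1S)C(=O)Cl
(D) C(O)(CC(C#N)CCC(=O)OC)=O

[CX3](=O)[F,Cl,Br,I] describes a carbonyl carbon bonded to a halogen (an acyl halide).
(A) has a methyl-ester group (-C(=O)OCH3) but the carbonyl is bonded to -O-C, not to a halogen.
(B) has a carboxylic acid group (-C(=O)OH) but the carbonyl is bonded to -OH, not to a halogen.
(C) contains an acyl chloride (-C(=O)Cl), which satisfies every atom and bond constraint.
(D) has a carboxylic acid group (-C(=O)OH) but the carbonyl is bonded to -OH, not to a halogen.
So the answer is (C).

C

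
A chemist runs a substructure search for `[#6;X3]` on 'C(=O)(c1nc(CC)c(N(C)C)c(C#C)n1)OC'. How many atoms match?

The query [#6;X3] means: any carbon (aromatic or not) with three total connections.
Check the 17 heavy atoms by environment: 2× n (aromatic, X2) → no; 4× c (aromatic, X3) → match; 5× C (X4) → no; 1× C (X3) → match; 1× O (X1) → no; 1× O (X2) → no; 2× C (X2) → no; 1× N (X3) → no.
Summing the matching environments: 4 + 1 = 5 matching atoms.

5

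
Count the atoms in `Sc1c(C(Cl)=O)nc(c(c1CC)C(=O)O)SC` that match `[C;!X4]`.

2

Check the 17 heavy atoms by environment: 1× n (aromatic, X2) → no; 5× c (aromatic, X3) → no; 2× S (X2) → no; 3× C (X4) → no; 2× C (X3) → match; 2× O (X1) → no; 1× O (X2) → no; 1× Cl (X1) → no.
That gives 2 matching atoms.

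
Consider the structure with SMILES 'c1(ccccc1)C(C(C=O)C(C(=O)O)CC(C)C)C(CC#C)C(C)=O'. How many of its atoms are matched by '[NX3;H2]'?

0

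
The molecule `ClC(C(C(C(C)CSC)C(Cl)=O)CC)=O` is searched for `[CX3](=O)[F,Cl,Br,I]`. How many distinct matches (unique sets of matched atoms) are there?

2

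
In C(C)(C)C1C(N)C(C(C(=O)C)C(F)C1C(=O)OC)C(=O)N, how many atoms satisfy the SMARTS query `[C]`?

The query [C] means: uppercase C matches aliphatic (non-aromatic) carbon only.
Check the 21 heavy atoms by environment: 14× C → match; 4× O → no; 2× N → no; 1× F → no.
That gives 14 matching atoms.

14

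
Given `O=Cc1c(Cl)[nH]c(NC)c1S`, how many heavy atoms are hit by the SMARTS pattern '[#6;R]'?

Check the 11 heavy atoms by environment: 1× n (aromatic, in 5-ring) → no; 4× c (aromatic, in 5-ring) → match; 2× C (acyclic) → no; 1× O (acyclic) → no; 1× Cl (acyclic) → no; 1× S (acyclic) → no; 1× N (acyclic) → no.
That gives 4 matching atoms.

4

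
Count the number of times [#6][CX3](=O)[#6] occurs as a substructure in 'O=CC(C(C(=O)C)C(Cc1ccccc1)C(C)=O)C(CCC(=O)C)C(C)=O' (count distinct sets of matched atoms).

4

[#6][CX3](=O)[#6] is the SMARTS for a ketone: a carbonyl carbon (no H) flanked by two carbons.
The molecule carries 4 separate instances of an acetyl/ketone group (-C(=O)CH3) meeting every constraint; each maps to a distinct set of atoms, giving 4 matches.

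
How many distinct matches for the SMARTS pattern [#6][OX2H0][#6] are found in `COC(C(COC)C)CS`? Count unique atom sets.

2

[#6][OX2H0][#6] is the SMARTS for an ether: an aliphatic oxygen bridging two carbons with no H on the oxygen.
The molecule carries 2 separate instances of a methoxy ether (-OCH3) meeting every constraint; each maps to a distinct set of atoms, giving 2 matches.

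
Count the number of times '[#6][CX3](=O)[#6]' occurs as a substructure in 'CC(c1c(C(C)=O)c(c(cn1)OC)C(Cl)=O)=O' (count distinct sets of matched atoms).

2

[#6][CX3](=O)[#6] is the SMARTS for a ketone: a carbonyl carbon (no H) flanked by two carbons.
The molecule carries 2 separate instances of an acetyl/ketone group (-C(=O)CH3) meeting every constraint; each maps to a distinct set of atoms, giving 2 matches.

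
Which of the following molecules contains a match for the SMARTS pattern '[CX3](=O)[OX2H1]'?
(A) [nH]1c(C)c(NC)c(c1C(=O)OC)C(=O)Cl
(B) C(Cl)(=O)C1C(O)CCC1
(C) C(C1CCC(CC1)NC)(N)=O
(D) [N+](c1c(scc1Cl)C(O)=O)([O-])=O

D

[CX3](=O)[OX2H1] describes an sp2 carbon double-bonded to O and single-bonded to an -OH oxygen (a carboxylic acid).
(A) has an acyl chloride (-C(=O)Cl) but the carbonyl is bonded to Cl, not to an -OH oxygen.
(B) has an acyl chloride (-C(=O)Cl) but the carbonyl is bonded to Cl, not to an -OH oxygen.
(C) has a primary amide (-C(=O)NH2) but the carbonyl is bonded to N, not to an -OH oxygen.
(D) contains a carboxylic acid group (-C(=O)OH), which satisfies every atom and bond constraint.
So the answer is (D).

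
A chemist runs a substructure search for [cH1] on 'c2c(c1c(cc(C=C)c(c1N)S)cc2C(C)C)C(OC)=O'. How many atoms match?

3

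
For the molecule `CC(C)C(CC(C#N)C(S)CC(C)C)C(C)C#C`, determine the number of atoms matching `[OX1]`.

0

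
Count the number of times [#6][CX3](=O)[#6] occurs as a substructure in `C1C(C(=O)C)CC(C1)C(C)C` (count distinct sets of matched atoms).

1

[#6][CX3](=O)[#6] is the SMARTS for a ketone: a carbonyl carbon (no H) flanked by two carbons.
Exactly one fragment in the molecule meets all constraints, giving 1 match.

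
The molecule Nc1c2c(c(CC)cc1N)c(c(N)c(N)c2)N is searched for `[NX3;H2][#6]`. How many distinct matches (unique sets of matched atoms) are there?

[NX3;H2][#6] is the SMARTS for a primary amine: a trivalent nitrogen with two H attached to carbon.
The molecule carries 5 separate instances of a primary amino group (-NH2) meeting every constraint; each maps to a distinct set of atoms, giving 5 matches.

5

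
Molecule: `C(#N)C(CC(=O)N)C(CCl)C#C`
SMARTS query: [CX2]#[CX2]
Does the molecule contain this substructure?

Yes

The pattern [CX2]#[CX2] describes a carbon-carbon triple bond — an alkyne.
The molecule carries an ethynyl group (-C#CH), whose atoms satisfy every constraint of the query, so the pattern matches.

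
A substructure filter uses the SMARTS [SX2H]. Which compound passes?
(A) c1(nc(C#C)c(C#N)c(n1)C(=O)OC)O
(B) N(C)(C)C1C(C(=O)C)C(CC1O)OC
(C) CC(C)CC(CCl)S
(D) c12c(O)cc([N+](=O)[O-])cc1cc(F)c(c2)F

C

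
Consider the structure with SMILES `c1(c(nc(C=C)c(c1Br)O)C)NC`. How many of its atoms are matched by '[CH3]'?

The query [CH3] means: aliphatic carbon with exactly three hydrogens.
Check the 13 heavy atoms by environment: 1× n (aromatic, H0) → no; 5× c (aromatic, H0) → no; 2× C (H3) → match; 1× C (H1) → no; 1× C (H2) → no; 1× Br (H0) → no; 1× O (H1) → no; 1× N (H1) → no.
That gives 2 matching atoms.

2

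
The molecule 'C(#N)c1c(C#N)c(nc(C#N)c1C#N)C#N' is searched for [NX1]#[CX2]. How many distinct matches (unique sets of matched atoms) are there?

5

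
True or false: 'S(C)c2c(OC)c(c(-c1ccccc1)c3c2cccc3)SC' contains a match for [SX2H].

The pattern [SX2H] describes an aliphatic sulfur with two connections, one being H — a thiol.
The closest candidate here is a methylthio ether (-SCH3), but the sulfur has H0 (bonded to two carbons), not H1. No other fragment satisfies the full query, so there is no match.

False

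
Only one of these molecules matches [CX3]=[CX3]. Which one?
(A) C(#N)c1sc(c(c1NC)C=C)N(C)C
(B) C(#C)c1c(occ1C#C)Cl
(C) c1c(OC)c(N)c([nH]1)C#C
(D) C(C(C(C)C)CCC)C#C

A

[CX3]=[CX3] describes a non-aromatic C=C double bond between two sp2 carbons (an alkene).
(A) contains a vinyl group (-CH=CH2), which satisfies every atom and bond constraint.
(B) has an ethynyl group (-C#CH) but the C-C bond is a triple bond, not a double bond.
(C) has an ethynyl group (-C#CH) but the C-C bond is a triple bond, not a double bond.
(D) has an ethyl group (-CH2CH3) but its C-C bond is a single bond between CX4 carbons, not CX3=CX3.
So the answer is (A).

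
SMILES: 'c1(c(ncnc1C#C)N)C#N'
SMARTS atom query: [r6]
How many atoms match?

6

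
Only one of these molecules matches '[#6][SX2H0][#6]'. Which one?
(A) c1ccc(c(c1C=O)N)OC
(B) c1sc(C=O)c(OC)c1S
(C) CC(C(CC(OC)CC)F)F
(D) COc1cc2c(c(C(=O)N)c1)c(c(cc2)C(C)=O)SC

D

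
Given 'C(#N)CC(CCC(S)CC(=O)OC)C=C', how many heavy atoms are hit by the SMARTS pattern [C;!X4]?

4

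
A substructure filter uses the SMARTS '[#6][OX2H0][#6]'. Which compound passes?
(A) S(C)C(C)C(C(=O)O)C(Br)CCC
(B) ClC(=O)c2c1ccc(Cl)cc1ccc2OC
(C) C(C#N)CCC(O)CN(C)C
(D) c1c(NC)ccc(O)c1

[#6][OX2H0][#6] describes an aliphatic oxygen bridging two carbons with no H on the oxygen (an ether).
(A) has a carboxylic acid group (-C(=O)OH) but the -OH oxygen has H1; the =O is OX1, not OX2.
(B) contains a methoxy ether (-OCH3), which satisfies every atom and bond constraint.
(C) has a hydroxyl group (-OH) but the oxygen has H1, not H0 bridging two carbons.
(D) has a hydroxyl group (-OH) but the oxygen has H1, not H0 bridging two carbons.
So the answer is (B).

B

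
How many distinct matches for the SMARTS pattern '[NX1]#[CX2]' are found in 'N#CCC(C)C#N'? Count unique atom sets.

2

[NX1]#[CX2] is the SMARTS for a nitrile: a nitrogen triple-bonded to a two-connected carbon.
The molecule carries 2 separate instances of a nitrile (-C#N) meeting every constraint; each maps to a distinct set of atoms, giving 2 matches.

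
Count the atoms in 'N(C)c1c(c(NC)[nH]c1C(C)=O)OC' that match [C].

5

The query [C] means: uppercase C matches aliphatic (non-aromatic) carbon only.
Check the 14 heavy atoms by environment: 1× n (aromatic) → no; 4× c (aromatic) → no; 2× N → no; 5× C → match; 2× O → no.
That gives 5 matching atoms.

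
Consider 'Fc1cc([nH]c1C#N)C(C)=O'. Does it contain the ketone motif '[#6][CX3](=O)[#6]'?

Yes

The pattern [#6][CX3](=O)[#6] describes a carbonyl carbon (no H) flanked by two carbons — a ketone.
The molecule carries an acetyl/ketone group (-C(=O)CH3), whose atoms satisfy every constraint of the query, so the pattern matches.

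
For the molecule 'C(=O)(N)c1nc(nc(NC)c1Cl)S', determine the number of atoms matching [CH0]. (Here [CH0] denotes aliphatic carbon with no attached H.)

Check the 13 heavy atoms by environment: 2× n (aromatic, H0) → no; 4× c (aromatic, H0) → no; 1× S (H1) → no; 1× C (H0) → match; 1× O (H0) → no; 1× N (H2) → no; 1× Cl (H0) → no; 1× N (H1) → no; 1× C (H3) → no.
That gives 1 matching atom.

1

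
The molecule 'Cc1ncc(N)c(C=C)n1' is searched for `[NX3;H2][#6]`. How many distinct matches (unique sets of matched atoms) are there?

1

[NX3;H2][#6] is the SMARTS for a primary amine: a trivalent nitrogen with two H attached to carbon.
Exactly one fragment in the molecule meets all constraints, giving 1 match.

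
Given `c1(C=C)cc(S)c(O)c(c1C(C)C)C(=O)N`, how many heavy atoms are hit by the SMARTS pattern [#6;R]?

The query [#6;R] means: carbon that is part of a ring.
Check the 16 heavy atoms by environment: 6× c (aromatic, in 6-ring) → match; 6× C (acyclic) → no; 1× S (acyclic) → no; 2× O (acyclic) → no; 1× N (acyclic) → no.
That gives 6 matching atoms.

6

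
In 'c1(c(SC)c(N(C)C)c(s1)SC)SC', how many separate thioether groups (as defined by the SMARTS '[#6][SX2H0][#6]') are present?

3

[#6][SX2H0][#6] is the SMARTS for a thioether: an aliphatic sulfur bridging two carbons with no H on the sulfur.
The molecule carries 3 separate instances of a methylthio ether (-SCH3) meeting every constraint; each maps to a distinct set of atoms, giving 3 matches.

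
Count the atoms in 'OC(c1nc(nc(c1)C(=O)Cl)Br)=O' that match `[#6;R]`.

4

The query [#6;R] means: carbon that is part of a ring.
Check the 13 heavy atoms by environment: 2× n (aromatic, in 6-ring) → no; 4× c (aromatic, in 6-ring) → match; 2× C (acyclic) → no; 3× O (acyclic) → no; 1× Cl (acyclic) → no; 1× Br (acyclic) → no.
That gives 4 matching atoms.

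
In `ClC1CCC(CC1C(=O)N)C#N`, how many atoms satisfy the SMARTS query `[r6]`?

6

The query [r6] means: r6 matches atoms in a six-membered ring.
Check the 12 heavy atoms by environment: 6× C (in 6-ring) → match; 1× Cl (acyclic) → no; 2× C (acyclic) → no; 1× O (acyclic) → no; 2× N (acyclic) → no.
That gives 6 matching atoms.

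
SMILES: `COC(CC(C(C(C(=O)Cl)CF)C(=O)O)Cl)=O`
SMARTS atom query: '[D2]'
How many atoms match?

3

The query [D2] means: atom with exactly two heavy-atom neighbours.
Check the 17 heavy atoms by environment: 2× C (D2) → match; 6× C (D3) → no; 4× O (D1) → no; 1× O (D2) → match; 1× C (D1) → no; 1× F (D1) → no; 2× Cl (D1) → no.
Summing the matching environments: 2 + 1 = 3 matching atoms.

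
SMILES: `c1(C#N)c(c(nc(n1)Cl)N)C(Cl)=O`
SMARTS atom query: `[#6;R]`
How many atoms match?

4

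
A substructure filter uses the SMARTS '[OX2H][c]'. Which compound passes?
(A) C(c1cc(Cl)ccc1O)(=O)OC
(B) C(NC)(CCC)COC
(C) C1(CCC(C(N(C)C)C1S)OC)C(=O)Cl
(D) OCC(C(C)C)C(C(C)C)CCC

A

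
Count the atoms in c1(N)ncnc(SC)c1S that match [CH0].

0

The query [CH0] means: aliphatic carbon with no attached hydrogen.
Check the 10 heavy atoms by environment: 2× n (aromatic, H0) → no; 1× c (aromatic, H1) → no; 3× c (aromatic, H0) → no; 1× S (H1) → no; 1× N (H2) → no; 1× S (H0) → no; 1× C (H3) → no.
No environment satisfies the query, so 0 matching atoms.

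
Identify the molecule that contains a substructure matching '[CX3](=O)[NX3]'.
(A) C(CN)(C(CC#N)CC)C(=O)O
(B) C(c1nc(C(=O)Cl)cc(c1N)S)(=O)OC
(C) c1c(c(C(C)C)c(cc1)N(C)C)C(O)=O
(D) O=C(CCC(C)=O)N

[CX3](=O)[NX3] describes a carbonyl carbon bonded to a trivalent nitrogen (an amide).
(A) has a carboxylic acid group (-C(=O)OH) but the carbonyl is bonded to O, not to an NX3 nitrogen.
(B) has a methyl-ester group (-C(=O)OCH3) but the carbonyl is bonded to O, not to an NX3 nitrogen.
(C) has a carboxylic acid group (-C(=O)OH) but the carbonyl is bonded to O, not to an NX3 nitrogen.
(D) contains a primary amide (-C(=O)NH2), which satisfies every atom and bond constraint.
So the answer is (D).

D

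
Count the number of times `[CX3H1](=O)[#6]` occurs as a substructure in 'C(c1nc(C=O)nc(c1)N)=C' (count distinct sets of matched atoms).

1

[CX3H1](=O)[#6] is the SMARTS for an aldehyde: an sp2 carbon with one H, double-bonded to O and single-bonded to carbon.
Exactly one fragment in the molecule meets all constraints, giving 1 match.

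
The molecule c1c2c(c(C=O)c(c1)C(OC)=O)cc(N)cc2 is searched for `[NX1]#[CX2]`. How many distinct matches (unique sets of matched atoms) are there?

[NX1]#[CX2] is the SMARTS for a nitrile: a nitrogen triple-bonded to a two-connected carbon.
The molecule has a primary amino group (-NH2), but the nitrogen is NX3 (three connections), not NX1 triple-bonded; nothing else fits, so there are 0 matches.

0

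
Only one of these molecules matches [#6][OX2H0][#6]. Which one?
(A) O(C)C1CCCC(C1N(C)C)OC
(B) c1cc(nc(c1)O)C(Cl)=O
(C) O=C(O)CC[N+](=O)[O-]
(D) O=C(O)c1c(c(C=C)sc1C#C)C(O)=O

A

[#6][OX2H0][#6] describes an aliphatic oxygen bridging two carbons with no H on the oxygen (an ether).
(A) contains a methoxy ether (-OCH3), which satisfies every atom and bond constraint.
(B) has a hydroxyl group (-OH) but the oxygen has H1, not H0 bridging two carbons.
(C) has a carboxylic acid group (-C(=O)OH) but the -OH oxygen has H1; the =O is OX1, not OX2.
(D) has a carboxylic acid group (-C(=O)OH) but the -OH oxygen has H1; the =O is OX1, not OX2.
So the answer is (A).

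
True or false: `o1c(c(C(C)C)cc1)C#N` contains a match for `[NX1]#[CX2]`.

True

The pattern [NX1]#[CX2] describes a nitrogen triple-bonded to a two-connected carbon — a nitrile.
The molecule carries a nitrile (-C#N), whose atoms satisfy every constraint of the query, so the pattern matches.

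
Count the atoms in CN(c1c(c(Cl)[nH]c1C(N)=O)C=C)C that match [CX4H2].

0

Check the 14 heavy atoms by environment: 1× n (aromatic, H1, X3) → no; 4× c (aromatic, H0, X3) → no; 1× C (H0, X3) → no; 1× O (H0, X1) → no; 1× N (H2, X3) → no; 1× N (H0, X3) → no; 2× C (H3, X4) → no; 1× Cl (H0, X1) → no; 1× C (H1, X3) → no; 1× C (H2, X3) → no.
No environment satisfies the query, so 0 matching atoms.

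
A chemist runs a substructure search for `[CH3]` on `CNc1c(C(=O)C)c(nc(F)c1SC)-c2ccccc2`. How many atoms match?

3

Check the 20 heavy atoms by environment: 1× n (aromatic, H0) → no; 6× c (aromatic, H0) → no; 1× C (H0) → no; 1× O (H0) → no; 3× C (H3) → match; 1× N (H1) → no; 1× S (H0) → no; 5× c (aromatic, H1) → no; 1× F (H0) → no.
That gives 3 matching atoms.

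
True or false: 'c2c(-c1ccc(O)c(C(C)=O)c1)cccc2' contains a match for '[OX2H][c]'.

True

The pattern [OX2H][c] describes a hydroxyl oxygen attached to an aromatic carbon — a phenol.
The molecule carries a hydroxyl group (-OH), whose atoms satisfy every constraint of the query, so the pattern matches.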